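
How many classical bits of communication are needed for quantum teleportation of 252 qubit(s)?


Quantum teleportation requires 2 classical bits per qubit teleported.
252 qubit(s) -> 2 * 252 = 504 classical bits

504


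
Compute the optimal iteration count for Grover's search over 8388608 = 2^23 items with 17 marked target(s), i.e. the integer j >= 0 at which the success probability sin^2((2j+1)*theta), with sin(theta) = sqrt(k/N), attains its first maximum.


After j Grover iterations the success probability is P(j) = sin^2((2j+1)*theta), where sin(theta) = sqrt(k/N).
N = 2^23 = 8388608, k = 17
sin(theta) = sqrt(k/N) = 0.00142357224
theta = arcsin(sqrt(k/N)) = 0.001423572721 rad
P(j) reaches its first maximum when (2j+1)*theta is as close as possible to pi/2, i.e. j = round(pi/(4*theta) - 1/2).
pi/(4*theta) - 1/2 = 551.2092
(For comparison, the common estimate pi/4 * sqrt(N/k) = 551.7094; the exact maximiser is used here.)
Optimal iterations = 551

551


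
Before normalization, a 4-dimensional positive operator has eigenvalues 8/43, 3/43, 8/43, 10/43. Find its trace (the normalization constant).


tr(M) = sum of eigenvalues
= 8/43 + 3/43 + 8/43 + 10/43
= 29/43
= 0.6744

0.6744


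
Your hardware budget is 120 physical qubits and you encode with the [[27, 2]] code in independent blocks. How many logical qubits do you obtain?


Each code block uses 27 physical qubits for 2 logical qubit(s).
Number of complete blocks = floor(120 / 27) = 4
Logical qubits = 4 * 2
= 8

8


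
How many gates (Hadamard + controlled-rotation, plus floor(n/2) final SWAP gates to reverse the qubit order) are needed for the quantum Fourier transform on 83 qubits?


Hadamard gates: 83
Controlled rotations: n*(n-1)/2 = 83*82/2 = 3403
SWAP gates: floor(n/2) = floor(83/2) = 41
Total = 83 + 3403 + 41
= 3527

3527


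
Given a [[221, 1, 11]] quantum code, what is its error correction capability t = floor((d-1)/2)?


Code parameters: [[221, 1, 11]], distance d = 11.
Number of correctable errors = floor((d-1)/2)
= floor((11 - 1)/2)
= floor(10/2)
= 5

5


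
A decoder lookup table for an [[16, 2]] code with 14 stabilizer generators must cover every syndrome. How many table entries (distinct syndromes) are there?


Each stabilizer generator gives a binary (+1 or -1) measurement outcome.
With 14 independent generators:
Total syndromes = 2^14
= 16384

16384


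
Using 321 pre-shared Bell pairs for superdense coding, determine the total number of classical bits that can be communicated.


Superdense coding allows 2 classical bits per shared entangled pair.
321 pair(s) -> 2 * 321 = 642 classical bits

642


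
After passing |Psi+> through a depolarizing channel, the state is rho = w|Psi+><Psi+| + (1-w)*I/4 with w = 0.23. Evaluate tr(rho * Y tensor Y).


|Psi+> = (|01> + |10>)/sqrt(2)
For the pure Bell state, <Y_A Y_B> = +1 (Bell-state Pauli correlator).
The maximally-mixed part I/4 has tr(I/4 * P tensor P) = 0 for any traceless Pauli P.
So <Y_A Y_B>_rho = w * (+1) + (1 - w) * 0
= 0.23 * (+1)
= 0.2300

0.2300


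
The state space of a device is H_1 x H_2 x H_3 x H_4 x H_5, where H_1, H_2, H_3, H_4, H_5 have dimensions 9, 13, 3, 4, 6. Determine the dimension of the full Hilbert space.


dim(H_1 x H_2 x H_3 x H_4 x H_5) = 9 * 13 * 3 * 4 * 6
= 117 * 3 * 4 * 6
= 351 * 4 * 6
= 1404 * 6
= 8424

8424


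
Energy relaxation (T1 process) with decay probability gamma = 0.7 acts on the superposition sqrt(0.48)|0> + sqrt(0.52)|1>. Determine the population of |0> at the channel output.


For amplitude damping with parameter gamma on state sqrt(a)|0> + sqrt(b)|1>:
alpha^2 = 0.48, beta^2 = 0.52
P(|0>) = alpha^2 + gamma * beta^2
= 0.48 + 0.7 * 0.52
= 0.48 + 0.3640
= 0.8440

0.8440


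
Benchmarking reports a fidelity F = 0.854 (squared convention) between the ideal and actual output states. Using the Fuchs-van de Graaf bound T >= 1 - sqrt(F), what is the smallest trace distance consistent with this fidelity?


Fuchs-van de Graaf (squared-fidelity convention): 1 - sqrt(F) <= T <= sqrt(1 - F).
Lower bound: T >= 1 - sqrt(F)
sqrt(F) = sqrt(0.854) = 0.9241
T >= 1 - 0.9241
T >= 0.0759

0.0759


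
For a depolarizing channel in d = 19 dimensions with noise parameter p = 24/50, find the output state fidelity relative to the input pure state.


F = (1-p) + p/d
= (1 - 0.4800) + 0.4800/19
= 0.5200 + 0.0253
= 0.5453

0.5453


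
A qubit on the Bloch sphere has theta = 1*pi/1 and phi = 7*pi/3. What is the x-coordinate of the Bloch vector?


theta = 3.1416, phi = 7.3304
r_x = sin(theta)*cos(phi) = 0.0000 * 0.5000
r_x = 0.0000

0.0000


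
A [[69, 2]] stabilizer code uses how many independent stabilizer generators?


For an [[n,k]] stabilizer code:
Number of stabilizer generators = n - k
= 69 - 2
= 67

67


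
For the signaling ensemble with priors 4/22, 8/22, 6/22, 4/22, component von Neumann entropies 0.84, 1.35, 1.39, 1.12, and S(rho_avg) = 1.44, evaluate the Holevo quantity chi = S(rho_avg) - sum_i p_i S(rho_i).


chi = S(rho) - sum_i p_i * S(rho_i)
Weighted entropy = 4/22 * 0.84 + 8/22 * 1.35 + 6/22 * 1.39 + 4/22 * 1.12
= 1.2264
chi = 1.44 - 1.2264
= 0.2136

0.2136


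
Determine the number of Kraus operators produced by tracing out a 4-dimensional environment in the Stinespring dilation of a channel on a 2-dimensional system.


Tracing out the environment in an orthonormal basis {|i>_E} gives Kraus operators K_i = <i|_E U |0>_E.
Number of Kraus operators = dim(H_env) = d_env
= 4

4


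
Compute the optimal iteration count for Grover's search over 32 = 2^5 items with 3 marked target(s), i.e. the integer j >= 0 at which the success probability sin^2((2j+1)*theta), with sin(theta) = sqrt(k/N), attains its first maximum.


After j Grover iterations the success probability is P(j) = sin^2((2j+1)*theta), where sin(theta) = sqrt(k/N).
N = 2^5 = 32, k = 3
sin(theta) = sqrt(k/N) = 0.3061862178
theta = arcsin(sqrt(k/N)) = 0.3111842443 rad
P(j) reaches its first maximum when (2j+1)*theta is as close as possible to pi/2, i.e. j = round(pi/(4*theta) - 1/2).
pi/(4*theta) - 1/2 = 2.0239
(For comparison, the common estimate pi/4 * sqrt(N/k) = 2.5651; the exact maximiser is used here.)
Optimal iterations = 2

2


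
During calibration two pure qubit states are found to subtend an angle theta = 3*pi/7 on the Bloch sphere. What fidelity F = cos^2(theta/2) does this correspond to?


For states separated by angle theta on Bloch sphere:
F = cos^2(theta/2)
theta = 3*pi/7 = 1.3464
theta/2 = 0.6732
cos(theta/2) = 0.7818
F = 0.6113

0.6113


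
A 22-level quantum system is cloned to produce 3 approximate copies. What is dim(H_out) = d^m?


Output space = H^(tensor 3) where dim(H) = 22
dim = 22^3
= 484 (after 2 factors)
= 10648 (after 3 factors)
= 10648

10648


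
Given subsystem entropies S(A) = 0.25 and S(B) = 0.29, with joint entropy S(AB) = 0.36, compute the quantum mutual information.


I(A:B) = S(A) + S(B) - S(AB)
= 0.25 + 0.29 - 0.36
= 0.1800

0.1800


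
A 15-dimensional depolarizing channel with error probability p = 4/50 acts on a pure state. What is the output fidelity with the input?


F = (1-p) + p/d
= (1 - 0.0800) + 0.0800/15
= 0.9200 + 0.0053
= 0.9253

0.9253


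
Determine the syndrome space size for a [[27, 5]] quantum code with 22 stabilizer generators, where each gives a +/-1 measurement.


Each stabilizer generator gives a binary (+1 or -1) measurement outcome.
With 22 independent generators:
Total syndromes = 2^22
= 4194304

4194304


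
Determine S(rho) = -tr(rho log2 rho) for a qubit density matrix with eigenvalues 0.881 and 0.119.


S = -p*log2(p) - (1-p)*log2(1-p)
p = 0.8810, 1-p = 0.1190
= -0.8810 * log2(0.8810) - 0.1190 * log2(0.1190)
= -(-0.1610) - (-0.3654)
= 0.5265

0.5265


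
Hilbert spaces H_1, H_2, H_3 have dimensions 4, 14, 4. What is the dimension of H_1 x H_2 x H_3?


dim(H_1 x H_2 x H_3) = 4 * 14 * 4
= 56 * 4
= 224

224


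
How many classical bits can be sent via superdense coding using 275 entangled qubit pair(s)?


Superdense coding allows 2 classical bits per shared entangled pair.
275 pair(s) -> 2 * 275 = 550 classical bits

550


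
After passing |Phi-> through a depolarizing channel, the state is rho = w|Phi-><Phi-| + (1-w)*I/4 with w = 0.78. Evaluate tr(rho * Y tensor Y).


|Phi-> = (|00> - |11>)/sqrt(2)
For the pure Bell state, <Y_A Y_B> = +1 (Bell-state Pauli correlator).
The maximally-mixed part I/4 has tr(I/4 * P tensor P) = 0 for any traceless Pauli P.
So <Y_A Y_B>_rho = w * (+1) + (1 - w) * 0
= 0.78 * (+1)
= 0.7800

0.7800


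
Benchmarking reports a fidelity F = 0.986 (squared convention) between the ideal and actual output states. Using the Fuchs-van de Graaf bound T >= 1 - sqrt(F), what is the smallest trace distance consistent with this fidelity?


Fuchs-van de Graaf (squared-fidelity convention): 1 - sqrt(F) <= T <= sqrt(1 - F).
Lower bound: T >= 1 - sqrt(F)
sqrt(F) = sqrt(0.986) = 0.9930
T >= 1 - 0.9930
T >= 0.0070

0.0070


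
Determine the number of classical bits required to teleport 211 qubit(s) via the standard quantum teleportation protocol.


Quantum teleportation requires 2 classical bits per qubit teleported.
211 qubit(s) -> 2 * 211 = 422 classical bits

422


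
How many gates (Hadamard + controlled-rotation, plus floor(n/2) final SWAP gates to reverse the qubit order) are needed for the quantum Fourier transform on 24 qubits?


Hadamard gates: 24
Controlled rotations: n*(n-1)/2 = 24*23/2 = 276
SWAP gates: floor(n/2) = floor(24/2) = 12
Total = 24 + 276 + 12
= 312

312


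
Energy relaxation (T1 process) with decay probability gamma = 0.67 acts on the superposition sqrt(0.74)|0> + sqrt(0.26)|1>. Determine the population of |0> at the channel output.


For amplitude damping with parameter gamma on state sqrt(a)|0> + sqrt(b)|1>:
alpha^2 = 0.74, beta^2 = 0.26
P(|0>) = alpha^2 + gamma * beta^2
= 0.74 + 0.67 * 0.26
= 0.74 + 0.1742
= 0.9142

0.9142


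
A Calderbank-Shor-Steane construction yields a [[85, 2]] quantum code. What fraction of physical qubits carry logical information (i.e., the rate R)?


Code rate R = k/n
= 2/85
= 0.0235

0.0235


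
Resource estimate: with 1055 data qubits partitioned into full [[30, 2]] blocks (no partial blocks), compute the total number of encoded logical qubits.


Each code block uses 30 physical qubits for 2 logical qubit(s).
Number of complete blocks = floor(1055 / 30) = 35
Logical qubits = 35 * 2
= 70

70


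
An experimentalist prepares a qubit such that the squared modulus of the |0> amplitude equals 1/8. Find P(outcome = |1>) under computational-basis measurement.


|alpha|^2 = 1/8 = 0.1250
|beta|^2 = 1 - 1/8 = 7/8 = 0.8750
P(|1>) = |beta|^2 = 0.8750

0.8750


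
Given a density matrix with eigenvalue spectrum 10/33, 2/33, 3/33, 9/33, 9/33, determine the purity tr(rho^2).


tr(rho^2) = sum of eigenvalues squared
= (10/33)^2 + (2/33)^2 + (3/33)^2 + (9/33)^2 + (9/33)^2
= (100 + 4 + 9 + 81 + 81) / 1089
= 275/1089
= 0.2525

0.2525


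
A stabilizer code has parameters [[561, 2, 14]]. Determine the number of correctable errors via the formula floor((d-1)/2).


Code parameters: [[561, 2, 14]], distance d = 14.
Number of correctable errors = floor((d-1)/2)
= floor((14 - 1)/2)
= floor(13/2)
= 6

6


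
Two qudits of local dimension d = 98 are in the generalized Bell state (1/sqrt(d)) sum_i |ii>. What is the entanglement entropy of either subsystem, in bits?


For a maximally entangled state in d x d:
S = log2(d) = log2(98)
= 6.6147

6.6147


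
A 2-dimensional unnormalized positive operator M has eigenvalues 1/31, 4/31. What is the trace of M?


tr(M) = sum of eigenvalues
= 1/31 + 4/31
= 5/31
= 0.1613

0.1613


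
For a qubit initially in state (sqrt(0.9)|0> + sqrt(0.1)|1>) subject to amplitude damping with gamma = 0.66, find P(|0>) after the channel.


For amplitude damping with parameter gamma on state sqrt(a)|0> + sqrt(b)|1>:
alpha^2 = 0.9, beta^2 = 0.1
P(|0>) = alpha^2 + gamma * beta^2
= 0.9 + 0.66 * 0.1
= 0.9 + 0.0660
= 0.9660

0.9660


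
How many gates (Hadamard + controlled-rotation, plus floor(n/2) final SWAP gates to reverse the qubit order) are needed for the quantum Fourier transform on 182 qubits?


Hadamard gates: 182
Controlled rotations: n*(n-1)/2 = 182*181/2 = 16471
SWAP gates: floor(n/2) = floor(182/2) = 91
Total = 182 + 16471 + 91
= 16744

16744


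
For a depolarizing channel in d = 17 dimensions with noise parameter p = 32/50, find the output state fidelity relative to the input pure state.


F = (1-p) + p/d
= (1 - 0.6400) + 0.6400/17
= 0.3600 + 0.0376
= 0.3976

0.3976


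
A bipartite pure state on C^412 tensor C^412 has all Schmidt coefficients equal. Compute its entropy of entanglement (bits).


For a maximally entangled state in d x d:
S = log2(d) = log2(412)
= 8.6865

8.6865


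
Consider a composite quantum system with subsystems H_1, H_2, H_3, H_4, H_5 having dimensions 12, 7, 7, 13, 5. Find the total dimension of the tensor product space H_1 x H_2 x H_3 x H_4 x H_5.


dim(H_1 x H_2 x H_3 x H_4 x H_5) = 12 * 7 * 7 * 13 * 5
= 84 * 7 * 13 * 5
= 588 * 13 * 5
= 7644 * 5
= 38220

38220


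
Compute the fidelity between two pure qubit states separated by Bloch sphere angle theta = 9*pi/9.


For states separated by angle theta on Bloch sphere:
F = cos^2(theta/2)
theta = 9*pi/9 = 3.1416
theta/2 = 1.5708
cos(theta/2) = 0.0000
F = 0.0000

0.0000


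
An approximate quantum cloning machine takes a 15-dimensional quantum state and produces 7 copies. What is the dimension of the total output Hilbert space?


Output space = H^(tensor 7) where dim(H) = 15
dim = 15^7
= 225 (after 2 factors)
= 3375 (after 3 factors)
= 50625 (after 4 factors)
= 759375 (after 5 factors)
= 11390625 (after 6 factors)
= 170859375 (after 7 factors)
= 170859375

170859375


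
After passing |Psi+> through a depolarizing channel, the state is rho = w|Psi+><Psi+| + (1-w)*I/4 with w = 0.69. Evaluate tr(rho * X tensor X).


|Psi+> = (|01> + |10>)/sqrt(2)
For the pure Bell state, <X_A X_B> = +1 (Bell-state Pauli correlator).
The maximally-mixed part I/4 has tr(I/4 * P tensor P) = 0 for any traceless Pauli P.
So <X_A X_B>_rho = w * (+1) + (1 - w) * 0
= 0.69 * (+1)
= 0.6900

0.6900


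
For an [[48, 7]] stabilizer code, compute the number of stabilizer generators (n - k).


For an [[n,k]] stabilizer code:
Number of stabilizer generators = n - k
= 48 - 7
= 41

41


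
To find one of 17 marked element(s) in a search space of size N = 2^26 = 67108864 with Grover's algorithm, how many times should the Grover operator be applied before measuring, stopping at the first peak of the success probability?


After j Grover iterations the success probability is P(j) = sin^2((2j+1)*theta), where sin(theta) = sqrt(k/N).
N = 2^26 = 67108864, k = 17
sin(theta) = sqrt(k/N) = 0.0005033087922
theta = arcsin(sqrt(k/N)) = 0.0005033088134 rad
P(j) reaches its first maximum when (2j+1)*theta is as close as possible to pi/2, i.e. j = round(pi/(4*theta) - 1/2).
pi/(4*theta) - 1/2 = 1559.9697
(For comparison, the common estimate pi/4 * sqrt(N/k) = 1560.4698; the exact maximiser is used here.)
Optimal iterations = 1560

1560


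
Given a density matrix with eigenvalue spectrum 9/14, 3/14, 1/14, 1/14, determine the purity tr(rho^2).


tr(rho^2) = sum of eigenvalues squared
= (9/14)^2 + (3/14)^2 + (1/14)^2 + (1/14)^2
= (81 + 9 + 1 + 1) / 196
= 92/196
= 0.4694

0.4694


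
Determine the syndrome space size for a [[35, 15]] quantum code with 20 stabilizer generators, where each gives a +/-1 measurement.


Each stabilizer generator gives a binary (+1 or -1) measurement outcome.
With 20 independent generators:
Total syndromes = 2^20
= 1048576

1048576


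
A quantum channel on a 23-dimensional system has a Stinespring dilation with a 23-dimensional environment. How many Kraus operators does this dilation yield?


Tracing out the environment in an orthonormal basis {|i>_E} gives Kraus operators K_i = <i|_E U |0>_E.
Number of Kraus operators = dim(H_env) = d_env
= 23

23


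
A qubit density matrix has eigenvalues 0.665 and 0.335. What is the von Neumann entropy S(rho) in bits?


S = -p*log2(p) - (1-p)*log2(1-p)
p = 0.6650, 1-p = 0.3350
= -0.6650 * log2(0.6650) - 0.3350 * log2(0.3350)
= -(-0.3914) - (-0.5286)
= 0.9200

0.9200


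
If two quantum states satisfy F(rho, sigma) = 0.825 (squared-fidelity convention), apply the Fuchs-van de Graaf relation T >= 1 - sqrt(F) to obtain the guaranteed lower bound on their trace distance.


Fuchs-van de Graaf (squared-fidelity convention): 1 - sqrt(F) <= T <= sqrt(1 - F).
Lower bound: T >= 1 - sqrt(F)
sqrt(F) = sqrt(0.825) = 0.9083
T >= 1 - 0.9083
T >= 0.0917

0.0917


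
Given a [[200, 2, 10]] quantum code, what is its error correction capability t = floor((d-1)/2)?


Code parameters: [[200, 2, 10]], distance d = 10.
Number of correctable errors = floor((d-1)/2)
= floor((10 - 1)/2)
= floor(9/2)
= 4

4


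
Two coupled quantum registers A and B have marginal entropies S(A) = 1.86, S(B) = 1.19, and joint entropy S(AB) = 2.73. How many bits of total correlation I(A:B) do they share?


I(A:B) = S(A) + S(B) - S(AB)
= 1.86 + 1.19 - 2.73
= 0.3200

0.3200


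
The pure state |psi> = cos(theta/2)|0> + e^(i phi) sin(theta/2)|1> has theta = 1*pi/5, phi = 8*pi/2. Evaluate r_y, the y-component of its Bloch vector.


theta = 0.6283, phi = 12.5664
r_y = sin(theta)*sin(phi) = 0.5878 * 0.0000
r_y = 0.0000

0.0000


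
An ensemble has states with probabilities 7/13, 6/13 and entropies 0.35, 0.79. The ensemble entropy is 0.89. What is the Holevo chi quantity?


chi = S(rho) - sum_i p_i * S(rho_i)
Weighted entropy = 7/13 * 0.35 + 6/13 * 0.79
= 0.5531
chi = 0.89 - 0.5531
= 0.3369

0.3369


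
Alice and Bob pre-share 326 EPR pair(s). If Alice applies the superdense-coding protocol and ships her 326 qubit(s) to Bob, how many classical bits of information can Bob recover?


Superdense coding allows 2 classical bits per shared entangled pair.
326 pair(s) -> 2 * 326 = 652 classical bits

652


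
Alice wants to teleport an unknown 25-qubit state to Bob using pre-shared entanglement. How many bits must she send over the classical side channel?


Quantum teleportation requires 2 classical bits per qubit teleported.
25 qubit(s) -> 2 * 25 = 50 classical bits

50


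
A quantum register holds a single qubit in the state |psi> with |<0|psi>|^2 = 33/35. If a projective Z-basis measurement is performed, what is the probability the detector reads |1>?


|alpha|^2 = 33/35 = 0.9429
|beta|^2 = 1 - 33/35 = 2/35 = 0.0571
P(|1>) = |beta|^2 = 0.0571

0.0571


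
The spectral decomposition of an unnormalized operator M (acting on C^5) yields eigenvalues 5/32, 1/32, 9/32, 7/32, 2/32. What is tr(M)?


tr(M) = sum of eigenvalues
= 5/32 + 1/32 + 9/32 + 7/32 + 2/32
= 24/32
= 0.7500

0.7500


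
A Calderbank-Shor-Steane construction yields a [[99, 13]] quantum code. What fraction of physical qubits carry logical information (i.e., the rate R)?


Code rate R = k/n
= 13/99
= 0.1313

0.1313


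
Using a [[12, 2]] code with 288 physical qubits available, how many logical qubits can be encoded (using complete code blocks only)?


Each code block uses 12 physical qubits for 2 logical qubit(s).
Number of complete blocks = floor(288 / 12) = 24
Logical qubits = 24 * 2
= 48

48


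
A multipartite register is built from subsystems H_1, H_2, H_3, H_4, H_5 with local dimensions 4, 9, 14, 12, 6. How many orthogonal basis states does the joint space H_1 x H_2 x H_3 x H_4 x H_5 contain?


dim(H_1 x H_2 x H_3 x H_4 x H_5) = 4 * 9 * 14 * 12 * 6
= 36 * 14 * 12 * 6
= 504 * 12 * 6
= 6048 * 6
= 36288

36288


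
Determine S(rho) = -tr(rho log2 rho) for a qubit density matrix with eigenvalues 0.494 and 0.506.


S = -p*log2(p) - (1-p)*log2(1-p)
p = 0.4940, 1-p = 0.5060
= -0.4940 * log2(0.4940) - 0.5060 * log2(0.5060)
= -(-0.5026) - (-0.4973)
= 0.9999

0.9999


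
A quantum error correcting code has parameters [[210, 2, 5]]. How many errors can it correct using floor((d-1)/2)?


Code parameters: [[210, 2, 5]], distance d = 5.
Number of correctable errors = floor((d-1)/2)
= floor((5 - 1)/2)
= floor(4/2)
= 2

2


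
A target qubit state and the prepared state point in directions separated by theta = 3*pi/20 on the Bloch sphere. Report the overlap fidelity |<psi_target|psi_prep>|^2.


For states separated by angle theta on Bloch sphere:
F = cos^2(theta/2)
theta = 3*pi/20 = 0.4712
theta/2 = 0.2356
cos(theta/2) = 0.9724
F = 0.9455

0.9455


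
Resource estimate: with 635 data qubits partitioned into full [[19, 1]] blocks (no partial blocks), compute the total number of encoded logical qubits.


Each code block uses 19 physical qubits for 1 logical qubit(s).
Number of complete blocks = floor(635 / 19) = 33
Logical qubits = 33 * 1
= 33

33


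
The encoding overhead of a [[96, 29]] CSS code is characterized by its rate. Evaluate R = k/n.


Code rate R = k/n
= 29/96
= 0.3021

0.3021


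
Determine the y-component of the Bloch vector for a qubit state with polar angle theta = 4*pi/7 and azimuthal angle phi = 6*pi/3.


theta = 1.7952, phi = 6.2832
r_y = sin(theta)*sin(phi) = 0.9749 * 0.0000
r_y = 0.0000

0.0000


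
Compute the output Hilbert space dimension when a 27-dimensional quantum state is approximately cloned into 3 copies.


Output space = H^(tensor 3) where dim(H) = 27
dim = 27^3
= 729 (after 2 factors)
= 19683 (after 3 factors)
= 19683

19683


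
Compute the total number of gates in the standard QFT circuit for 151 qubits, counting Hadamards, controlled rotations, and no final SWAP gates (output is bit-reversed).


Hadamard gates: 151
Controlled rotations: n*(n-1)/2 = 151*150/2 = 11325
SWAP gates: 0 (omitted)
Total = 151 + 11325
= 11476

11476


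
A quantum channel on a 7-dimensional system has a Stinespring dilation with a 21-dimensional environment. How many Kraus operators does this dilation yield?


Tracing out the environment in an orthonormal basis {|i>_E} gives Kraus operators K_i = <i|_E U |0>_E.
Number of Kraus operators = dim(H_env) = d_env
= 21

21


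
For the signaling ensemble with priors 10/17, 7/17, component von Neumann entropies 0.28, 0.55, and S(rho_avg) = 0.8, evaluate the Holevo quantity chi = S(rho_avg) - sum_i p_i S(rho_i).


chi = S(rho) - sum_i p_i * S(rho_i)
Weighted entropy = 10/17 * 0.28 + 7/17 * 0.55
= 0.3912
chi = 0.8 - 0.3912
= 0.4088

0.4088


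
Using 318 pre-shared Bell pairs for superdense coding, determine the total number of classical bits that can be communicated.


Superdense coding allows 2 classical bits per shared entangled pair.
318 pair(s) -> 2 * 318 = 636 classical bits

636


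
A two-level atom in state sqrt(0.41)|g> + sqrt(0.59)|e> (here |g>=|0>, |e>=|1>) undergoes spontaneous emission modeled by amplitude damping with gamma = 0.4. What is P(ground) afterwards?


For amplitude damping with parameter gamma on state sqrt(a)|0> + sqrt(b)|1>:
alpha^2 = 0.41, beta^2 = 0.59
P(|0>) = alpha^2 + gamma * beta^2
= 0.41 + 0.4 * 0.59
= 0.41 + 0.2360
= 0.6460

0.6460


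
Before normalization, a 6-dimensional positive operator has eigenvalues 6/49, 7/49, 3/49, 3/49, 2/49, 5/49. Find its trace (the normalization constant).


tr(M) = sum of eigenvalues
= 6/49 + 7/49 + 3/49 + 3/49 + 2/49 + 5/49
= 26/49
= 0.5306

0.5306


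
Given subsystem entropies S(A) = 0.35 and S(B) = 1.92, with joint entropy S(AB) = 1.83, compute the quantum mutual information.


I(A:B) = S(A) + S(B) - S(AB)
= 0.35 + 1.92 - 1.83
= 0.4400

0.4400


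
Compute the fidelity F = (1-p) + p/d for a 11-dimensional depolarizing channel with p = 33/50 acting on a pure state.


F = (1-p) + p/d
= (1 - 0.6600) + 0.6600/11
= 0.3400 + 0.0600
= 0.4000

0.4000


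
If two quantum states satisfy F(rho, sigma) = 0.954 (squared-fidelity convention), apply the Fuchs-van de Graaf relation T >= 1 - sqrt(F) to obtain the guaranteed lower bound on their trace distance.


Fuchs-van de Graaf (squared-fidelity convention): 1 - sqrt(F) <= T <= sqrt(1 - F).
Lower bound: T >= 1 - sqrt(F)
sqrt(F) = sqrt(0.954) = 0.9767
T >= 1 - 0.9767
T >= 0.0233

0.0233


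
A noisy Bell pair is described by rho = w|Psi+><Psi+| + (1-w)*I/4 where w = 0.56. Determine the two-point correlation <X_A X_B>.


|Psi+> = (|01> + |10>)/sqrt(2)
For the pure Bell state, <X_A X_B> = +1 (Bell-state Pauli correlator).
The maximally-mixed part I/4 has tr(I/4 * P tensor P) = 0 for any traceless Pauli P.
So <X_A X_B>_rho = w * (+1) + (1 - w) * 0
= 0.56 * (+1)
= 0.5600

0.5600


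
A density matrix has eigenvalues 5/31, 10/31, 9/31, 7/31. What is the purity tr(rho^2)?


tr(rho^2) = sum of eigenvalues squared
= (5/31)^2 + (10/31)^2 + (9/31)^2 + (7/31)^2
= (25 + 100 + 81 + 49) / 961
= 255/961
= 0.2653

0.2653


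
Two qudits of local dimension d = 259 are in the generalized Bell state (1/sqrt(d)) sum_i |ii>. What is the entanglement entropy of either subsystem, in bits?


For a maximally entangled state in d x d:
S = log2(d) = log2(259)
= 8.0168

8.0168


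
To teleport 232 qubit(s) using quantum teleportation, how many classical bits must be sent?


Quantum teleportation requires 2 classical bits per qubit teleported.
232 qubit(s) -> 2 * 232 = 464 classical bits

464


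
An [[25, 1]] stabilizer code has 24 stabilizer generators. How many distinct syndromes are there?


Each stabilizer generator gives a binary (+1 or -1) measurement outcome.
With 24 independent generators:
Total syndromes = 2^24
= 16777216

16777216


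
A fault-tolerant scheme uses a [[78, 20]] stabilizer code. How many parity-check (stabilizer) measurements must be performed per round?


For an [[n,k]] stabilizer code:
Number of stabilizer generators = n - k
= 78 - 20
= 58

58


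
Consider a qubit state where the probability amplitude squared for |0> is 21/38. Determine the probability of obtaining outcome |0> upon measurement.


|alpha|^2 = 21/38 = 0.5526
|beta|^2 = 1 - 21/38 = 17/38 = 0.4474
P(|0>) = |alpha|^2 = 0.5526

0.5526


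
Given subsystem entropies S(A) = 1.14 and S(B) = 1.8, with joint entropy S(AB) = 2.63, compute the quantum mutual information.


I(A:B) = S(A) + S(B) - S(AB)
= 1.14 + 1.8 - 2.63
= 0.3100

0.3100


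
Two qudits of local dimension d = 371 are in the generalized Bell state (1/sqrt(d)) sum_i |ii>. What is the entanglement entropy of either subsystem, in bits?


For a maximally entangled state in d x d:
S = log2(d) = log2(371)
= 8.5353

8.5353


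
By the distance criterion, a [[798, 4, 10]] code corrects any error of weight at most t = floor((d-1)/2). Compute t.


Code parameters: [[798, 4, 10]], distance d = 10.
Number of correctable errors = floor((d-1)/2)
= floor((10 - 1)/2)
= floor(9/2)
= 4

4


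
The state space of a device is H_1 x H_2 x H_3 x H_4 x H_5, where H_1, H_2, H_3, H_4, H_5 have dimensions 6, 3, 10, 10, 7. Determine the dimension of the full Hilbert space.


dim(H_1 x H_2 x H_3 x H_4 x H_5) = 6 * 3 * 10 * 10 * 7
= 18 * 10 * 10 * 7
= 180 * 10 * 7
= 1800 * 7
= 12600

12600


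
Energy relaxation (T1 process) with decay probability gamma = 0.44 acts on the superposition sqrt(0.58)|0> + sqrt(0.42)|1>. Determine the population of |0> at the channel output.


For amplitude damping with parameter gamma on state sqrt(a)|0> + sqrt(b)|1>:
alpha^2 = 0.58, beta^2 = 0.42
P(|0>) = alpha^2 + gamma * beta^2
= 0.58 + 0.44 * 0.42
= 0.58 + 0.1848
= 0.7648

0.7648


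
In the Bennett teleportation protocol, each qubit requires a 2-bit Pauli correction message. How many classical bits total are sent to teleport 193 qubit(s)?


Quantum teleportation requires 2 classical bits per qubit teleported.
193 qubit(s) -> 2 * 193 = 386 classical bits

386


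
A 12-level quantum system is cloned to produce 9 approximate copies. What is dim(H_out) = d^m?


Output space = H^(tensor 9) where dim(H) = 12
dim = 12^9
= 144 (after 2 factors)
= 1728 (after 3 factors)
= 20736 (after 4 factors)
= 248832 (after 5 factors)
= 2985984 (after 6 factors)
= 35831808 (after 7 factors)
= 429981696 (after 8 factors)
= 5159780352 (after 9 factors)
= 5159780352

5159780352


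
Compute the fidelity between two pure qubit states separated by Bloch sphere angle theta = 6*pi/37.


For states separated by angle theta on Bloch sphere:
F = cos^2(theta/2)
theta = 6*pi/37 = 0.5094
theta/2 = 0.2547
cos(theta/2) = 0.9677
F = 0.9365

0.9365


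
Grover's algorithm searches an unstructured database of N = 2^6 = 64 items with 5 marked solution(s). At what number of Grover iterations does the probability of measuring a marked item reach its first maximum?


After j Grover iterations the success probability is P(j) = sin^2((2j+1)*theta), where sin(theta) = sqrt(k/N).
N = 2^6 = 64, k = 5
sin(theta) = sqrt(k/N) = 0.2795084972
theta = arcsin(sqrt(k/N)) = 0.2832821653 rad
P(j) reaches its first maximum when (2j+1)*theta is as close as possible to pi/2, i.e. j = round(pi/(4*theta) - 1/2).
pi/(4*theta) - 1/2 = 2.2725
(For comparison, the common estimate pi/4 * sqrt(N/k) = 2.8099; the exact maximiser is used here.)
Optimal iterations = 2

2


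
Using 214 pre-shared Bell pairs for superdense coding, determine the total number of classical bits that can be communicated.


Superdense coding allows 2 classical bits per shared entangled pair.
214 pair(s) -> 2 * 214 = 428 classical bits

428


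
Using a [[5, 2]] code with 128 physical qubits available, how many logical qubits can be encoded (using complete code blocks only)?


Each code block uses 5 physical qubits for 2 logical qubit(s).
Number of complete blocks = floor(128 / 5) = 25
Logical qubits = 25 * 2
= 50

50


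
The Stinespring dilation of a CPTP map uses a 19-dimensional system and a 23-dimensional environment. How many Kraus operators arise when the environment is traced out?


Tracing out the environment in an orthonormal basis {|i>_E} gives Kraus operators K_i = <i|_E U |0>_E.
Number of Kraus operators = dim(H_env) = d_env
= 23

23


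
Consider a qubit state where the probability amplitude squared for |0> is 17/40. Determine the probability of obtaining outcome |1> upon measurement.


|alpha|^2 = 17/40 = 0.4250
|beta|^2 = 1 - 17/40 = 23/40 = 0.5750
P(|1>) = |beta|^2 = 0.5750

0.5750


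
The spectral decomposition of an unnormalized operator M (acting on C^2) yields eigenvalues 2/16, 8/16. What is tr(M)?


tr(M) = sum of eigenvalues
= 2/16 + 8/16
= 10/16
= 0.6250

0.6250


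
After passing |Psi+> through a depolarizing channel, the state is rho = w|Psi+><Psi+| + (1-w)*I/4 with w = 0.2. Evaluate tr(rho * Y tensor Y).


|Psi+> = (|01> + |10>)/sqrt(2)
For the pure Bell state, <Y_A Y_B> = +1 (Bell-state Pauli correlator).
The maximally-mixed part I/4 has tr(I/4 * P tensor P) = 0 for any traceless Pauli P.
So <Y_A Y_B>_rho = w * (+1) + (1 - w) * 0
= 0.2 * (+1)
= 0.2000

0.2000


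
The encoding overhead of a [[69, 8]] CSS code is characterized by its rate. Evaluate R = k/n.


Code rate R = k/n
= 8/69
= 0.1159

0.1159


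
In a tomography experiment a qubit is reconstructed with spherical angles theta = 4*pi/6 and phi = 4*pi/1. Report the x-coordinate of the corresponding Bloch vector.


theta = 2.0944, phi = 12.5664
r_x = sin(theta)*cos(phi) = 0.8660 * 1.0000
r_x = 0.8660

0.8660


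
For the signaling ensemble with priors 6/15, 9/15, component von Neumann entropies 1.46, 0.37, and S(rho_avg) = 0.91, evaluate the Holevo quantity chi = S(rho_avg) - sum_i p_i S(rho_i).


chi = S(rho) - sum_i p_i * S(rho_i)
Weighted entropy = 6/15 * 1.46 + 9/15 * 0.37
= 0.8060
chi = 0.91 - 0.8060
= 0.1040

0.1040


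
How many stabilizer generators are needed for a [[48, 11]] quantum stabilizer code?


For an [[n,k]] stabilizer code:
Number of stabilizer generators = n - k
= 48 - 11
= 37

37


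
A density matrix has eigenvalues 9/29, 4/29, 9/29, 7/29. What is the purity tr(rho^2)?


tr(rho^2) = sum of eigenvalues squared
= (9/29)^2 + (4/29)^2 + (9/29)^2 + (7/29)^2
= (81 + 16 + 81 + 49) / 841
= 227/841
= 0.2699

0.2699


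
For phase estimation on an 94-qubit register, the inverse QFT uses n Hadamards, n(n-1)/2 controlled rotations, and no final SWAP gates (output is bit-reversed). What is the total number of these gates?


Hadamard gates: 94
Controlled rotations: n*(n-1)/2 = 94*93/2 = 4371
SWAP gates: 0 (omitted)
Total = 94 + 4371
= 4465

4465


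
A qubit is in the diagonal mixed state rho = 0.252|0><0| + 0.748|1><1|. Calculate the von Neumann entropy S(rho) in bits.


S = -p*log2(p) - (1-p)*log2(1-p)
p = 0.2520, 1-p = 0.7480
= -0.2520 * log2(0.2520) - 0.7480 * log2(0.7480)
= -(-0.5011) - (-0.3133)
= 0.8144

0.8144


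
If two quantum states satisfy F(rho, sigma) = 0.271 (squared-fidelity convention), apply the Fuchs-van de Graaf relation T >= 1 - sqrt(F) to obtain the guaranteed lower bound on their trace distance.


Fuchs-van de Graaf (squared-fidelity convention): 1 - sqrt(F) <= T <= sqrt(1 - F).
Lower bound: T >= 1 - sqrt(F)
sqrt(F) = sqrt(0.271) = 0.5206
T >= 1 - 0.5206
T >= 0.4794

0.4794


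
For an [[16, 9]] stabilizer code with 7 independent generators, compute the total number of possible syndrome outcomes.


Each stabilizer generator gives a binary (+1 or -1) measurement outcome.
With 7 independent generators:
Total syndromes = 2^7
= 128

128


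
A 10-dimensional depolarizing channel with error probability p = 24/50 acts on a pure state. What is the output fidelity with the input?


F = (1-p) + p/d
= (1 - 0.4800) + 0.4800/10
= 0.5200 + 0.0480
= 0.5680

0.5680


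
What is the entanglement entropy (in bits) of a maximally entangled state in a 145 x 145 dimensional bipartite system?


For a maximally entangled state in d x d:
S = log2(d) = log2(145)
= 7.1799

7.1799


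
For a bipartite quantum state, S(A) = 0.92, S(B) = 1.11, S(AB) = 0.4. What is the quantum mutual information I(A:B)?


I(A:B) = S(A) + S(B) - S(AB)
= 0.92 + 1.11 - 0.4
= 1.6300

1.6300


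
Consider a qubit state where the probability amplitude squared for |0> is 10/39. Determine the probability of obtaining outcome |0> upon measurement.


|alpha|^2 = 10/39 = 0.2564
|beta|^2 = 1 - 10/39 = 29/39 = 0.7436
P(|0>) = |alpha|^2 = 0.2564

0.2564


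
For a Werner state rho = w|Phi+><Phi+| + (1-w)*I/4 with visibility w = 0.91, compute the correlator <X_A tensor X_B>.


|Phi+> = (|00> + |11>)/sqrt(2)
For the pure Bell state, <X_A X_B> = +1 (Bell-state Pauli correlator).
The maximally-mixed part I/4 has tr(I/4 * P tensor P) = 0 for any traceless Pauli P.
So <X_A X_B>_rho = w * (+1) + (1 - w) * 0
= 0.91 * (+1)
= 0.9100

0.9100


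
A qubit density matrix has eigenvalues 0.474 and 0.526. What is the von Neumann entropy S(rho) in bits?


S = -p*log2(p) - (1-p)*log2(1-p)
p = 0.4740, 1-p = 0.5260
= -0.4740 * log2(0.4740) - 0.5260 * log2(0.5260)
= -(-0.5105) - (-0.4875)
= 0.9980

0.9980


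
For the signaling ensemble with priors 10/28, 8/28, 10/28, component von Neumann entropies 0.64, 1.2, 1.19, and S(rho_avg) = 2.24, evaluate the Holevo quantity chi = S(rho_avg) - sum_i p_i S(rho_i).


chi = S(rho) - sum_i p_i * S(rho_i)
Weighted entropy = 10/28 * 0.64 + 8/28 * 1.2 + 10/28 * 1.19
= 0.9964
chi = 2.24 - 0.9964
= 1.2436

1.2436


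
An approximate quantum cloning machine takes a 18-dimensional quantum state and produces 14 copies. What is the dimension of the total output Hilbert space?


Output space = H^(tensor 14) where dim(H) = 18
dim = 18^14
= 324 (after 2 factors)
= 5832 (after 3 factors)
= 104976 (after 4 factors)
= 1889568 (after 5 factors)
= 34012224 (after 6 factors)
= 612220032 (after 7 factors)
= 11019960576 (after 8 factors)
= 198359290368 (after 9 factors)
= 3570467226624 (after 10 factors)
= 64268410079232 (after 11 factors)
= 1156831381426176 (after 12 factors)
= 20822964865671168 (after 13 factors)
= 374813367582081024 (after 14 factors)
= 374813367582081024

374813367582081024


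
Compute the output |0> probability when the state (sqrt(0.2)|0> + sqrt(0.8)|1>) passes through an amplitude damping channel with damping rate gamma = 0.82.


For amplitude damping with parameter gamma on state sqrt(a)|0> + sqrt(b)|1>:
alpha^2 = 0.2, beta^2 = 0.8
P(|0>) = alpha^2 + gamma * beta^2
= 0.2 + 0.82 * 0.8
= 0.2 + 0.6560
= 0.8560

0.8560


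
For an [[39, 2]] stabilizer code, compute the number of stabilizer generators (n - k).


For an [[n,k]] stabilizer code:
Number of stabilizer generators = n - k
= 39 - 2
= 37

37


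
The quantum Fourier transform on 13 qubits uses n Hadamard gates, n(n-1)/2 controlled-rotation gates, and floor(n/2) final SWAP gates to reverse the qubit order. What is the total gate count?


Hadamard gates: 13
Controlled rotations: n*(n-1)/2 = 13*12/2 = 78
SWAP gates: floor(n/2) = floor(13/2) = 6
Total = 13 + 78 + 6
= 97

97


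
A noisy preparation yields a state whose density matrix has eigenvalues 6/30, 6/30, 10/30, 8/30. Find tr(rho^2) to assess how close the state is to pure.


tr(rho^2) = sum of eigenvalues squared
= (6/30)^2 + (6/30)^2 + (10/30)^2 + (8/30)^2
= (36 + 36 + 100 + 64) / 900
= 236/900
= 0.2622

0.2622


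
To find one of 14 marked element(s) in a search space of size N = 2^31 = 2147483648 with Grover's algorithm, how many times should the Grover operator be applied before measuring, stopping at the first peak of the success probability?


After j Grover iterations the success probability is P(j) = sin^2((2j+1)*theta), where sin(theta) = sqrt(k/N).
N = 2^31 = 2147483648, k = 14
sin(theta) = sqrt(k/N) = 8.074192233e-05
theta = arcsin(sqrt(k/N)) = 8.074192242e-05 rad
P(j) reaches its first maximum when (2j+1)*theta is as close as possible to pi/2, i.e. j = round(pi/(4*theta) - 1/2).
pi/(4*theta) - 1/2 = 9726.7661
(For comparison, the common estimate pi/4 * sqrt(N/k) = 9727.2661; the exact maximiser is used here.)
Optimal iterations = 9727

9727


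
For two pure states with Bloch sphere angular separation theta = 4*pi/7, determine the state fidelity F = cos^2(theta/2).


For states separated by angle theta on Bloch sphere:
F = cos^2(theta/2)
theta = 4*pi/7 = 1.7952
theta/2 = 0.8976
cos(theta/2) = 0.6235
F = 0.3887

0.3887


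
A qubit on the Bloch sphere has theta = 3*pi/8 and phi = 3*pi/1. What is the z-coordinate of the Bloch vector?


theta = 1.1781, phi = 9.4248
r_z = cos(theta) = 0.3827

0.3827


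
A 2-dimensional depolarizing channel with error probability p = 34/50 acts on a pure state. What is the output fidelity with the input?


F = (1-p) + p/d
= (1 - 0.6800) + 0.6800/2
= 0.3200 + 0.3400
= 0.6600

0.6600


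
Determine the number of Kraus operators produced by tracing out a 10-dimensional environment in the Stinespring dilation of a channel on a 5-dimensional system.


Tracing out the environment in an orthonormal basis {|i>_E} gives Kraus operators K_i = <i|_E U |0>_E.
Number of Kraus operators = dim(H_env) = d_env
= 10

10


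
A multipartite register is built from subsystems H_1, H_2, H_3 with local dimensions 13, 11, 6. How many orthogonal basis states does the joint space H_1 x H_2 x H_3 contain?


dim(H_1 x H_2 x H_3) = 13 * 11 * 6
= 143 * 6
= 858

858


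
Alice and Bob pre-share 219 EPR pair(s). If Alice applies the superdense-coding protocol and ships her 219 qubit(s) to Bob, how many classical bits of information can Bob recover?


Superdense coding allows 2 classical bits per shared entangled pair.
219 pair(s) -> 2 * 219 = 438 classical bits

438


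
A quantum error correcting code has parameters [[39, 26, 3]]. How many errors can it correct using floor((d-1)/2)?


Code parameters: [[39, 26, 3]], distance d = 3.
Number of correctable errors = floor((d-1)/2)
= floor((3 - 1)/2)
= floor(2/2)
= 1

1


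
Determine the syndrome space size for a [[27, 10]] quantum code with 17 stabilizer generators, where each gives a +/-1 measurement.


Each stabilizer generator gives a binary (+1 or -1) measurement outcome.
With 17 independent generators:
Total syndromes = 2^17
= 131072

131072
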